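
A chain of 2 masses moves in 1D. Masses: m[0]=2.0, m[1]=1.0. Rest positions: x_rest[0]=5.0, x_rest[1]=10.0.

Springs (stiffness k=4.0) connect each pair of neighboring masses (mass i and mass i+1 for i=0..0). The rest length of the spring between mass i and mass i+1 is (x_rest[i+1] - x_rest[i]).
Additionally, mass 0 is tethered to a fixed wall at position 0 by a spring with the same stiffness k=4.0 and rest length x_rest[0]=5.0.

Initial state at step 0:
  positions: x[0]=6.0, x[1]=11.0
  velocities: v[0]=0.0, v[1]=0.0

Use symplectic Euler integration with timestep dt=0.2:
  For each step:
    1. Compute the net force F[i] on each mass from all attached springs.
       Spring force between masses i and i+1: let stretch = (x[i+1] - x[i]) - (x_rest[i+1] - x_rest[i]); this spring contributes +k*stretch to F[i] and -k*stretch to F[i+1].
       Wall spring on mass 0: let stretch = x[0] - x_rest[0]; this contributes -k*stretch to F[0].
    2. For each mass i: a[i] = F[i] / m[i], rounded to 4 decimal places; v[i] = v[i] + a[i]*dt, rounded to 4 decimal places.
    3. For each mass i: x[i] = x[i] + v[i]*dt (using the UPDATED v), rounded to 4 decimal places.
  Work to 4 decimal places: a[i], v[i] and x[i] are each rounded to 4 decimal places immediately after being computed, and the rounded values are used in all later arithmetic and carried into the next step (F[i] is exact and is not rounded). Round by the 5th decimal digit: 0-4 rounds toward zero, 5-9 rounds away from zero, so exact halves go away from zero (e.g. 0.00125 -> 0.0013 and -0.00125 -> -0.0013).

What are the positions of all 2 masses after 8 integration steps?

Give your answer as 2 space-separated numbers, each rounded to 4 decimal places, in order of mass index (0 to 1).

Answer: 4.7358 9.7191

Derivation:
Step 0: x=[6.0000 11.0000] v=[0.0000 0.0000]
Step 1: x=[5.9200 11.0000] v=[-0.4000 0.0000]
Step 2: x=[5.7728 10.9872] v=[-0.7360 -0.0640]
Step 3: x=[5.5809 10.9401] v=[-0.9594 -0.2355]
Step 4: x=[5.3713 10.8355] v=[-1.0481 -0.5229]
Step 5: x=[5.1691 10.6566] v=[-1.0109 -0.8943]
Step 6: x=[4.9924 10.3997] v=[-0.8835 -1.2843]
Step 7: x=[4.8489 10.0777] v=[-0.7175 -1.6101]
Step 8: x=[4.7358 9.7191] v=[-0.5655 -1.7931]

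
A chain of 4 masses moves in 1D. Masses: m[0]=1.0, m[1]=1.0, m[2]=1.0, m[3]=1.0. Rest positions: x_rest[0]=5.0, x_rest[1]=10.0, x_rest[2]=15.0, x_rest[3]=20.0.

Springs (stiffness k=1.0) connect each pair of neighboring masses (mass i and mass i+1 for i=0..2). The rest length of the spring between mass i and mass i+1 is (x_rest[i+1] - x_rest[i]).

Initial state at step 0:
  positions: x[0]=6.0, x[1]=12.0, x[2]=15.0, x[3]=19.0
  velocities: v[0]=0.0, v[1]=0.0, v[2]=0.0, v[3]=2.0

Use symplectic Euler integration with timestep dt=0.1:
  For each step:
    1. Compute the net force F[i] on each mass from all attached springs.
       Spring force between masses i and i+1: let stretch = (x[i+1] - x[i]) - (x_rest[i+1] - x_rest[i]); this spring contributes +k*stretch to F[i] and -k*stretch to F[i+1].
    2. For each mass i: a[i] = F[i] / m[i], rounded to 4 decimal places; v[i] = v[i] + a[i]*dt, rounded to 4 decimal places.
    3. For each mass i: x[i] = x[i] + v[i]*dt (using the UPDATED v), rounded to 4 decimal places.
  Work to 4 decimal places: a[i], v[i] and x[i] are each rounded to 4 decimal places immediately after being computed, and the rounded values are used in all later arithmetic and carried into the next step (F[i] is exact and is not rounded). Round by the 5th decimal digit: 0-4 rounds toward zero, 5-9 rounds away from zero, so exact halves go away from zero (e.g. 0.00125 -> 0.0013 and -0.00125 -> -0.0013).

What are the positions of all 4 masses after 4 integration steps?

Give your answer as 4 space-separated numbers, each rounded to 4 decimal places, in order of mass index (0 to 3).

Answer: 6.0941 11.7120 15.1138 19.8802

Derivation:
Step 0: x=[6.0000 12.0000 15.0000 19.0000] v=[0.0000 0.0000 0.0000 2.0000]
Step 1: x=[6.0100 11.9700 15.0100 19.2100] v=[0.1000 -0.3000 0.1000 2.1000]
Step 2: x=[6.0296 11.9108 15.0316 19.4280] v=[0.1960 -0.5920 0.2160 2.1800]
Step 3: x=[6.0580 11.8240 15.0660 19.6520] v=[0.2841 -0.8680 0.3436 2.2404]
Step 4: x=[6.0941 11.7120 15.1138 19.8802] v=[0.3607 -1.1204 0.4780 2.2818]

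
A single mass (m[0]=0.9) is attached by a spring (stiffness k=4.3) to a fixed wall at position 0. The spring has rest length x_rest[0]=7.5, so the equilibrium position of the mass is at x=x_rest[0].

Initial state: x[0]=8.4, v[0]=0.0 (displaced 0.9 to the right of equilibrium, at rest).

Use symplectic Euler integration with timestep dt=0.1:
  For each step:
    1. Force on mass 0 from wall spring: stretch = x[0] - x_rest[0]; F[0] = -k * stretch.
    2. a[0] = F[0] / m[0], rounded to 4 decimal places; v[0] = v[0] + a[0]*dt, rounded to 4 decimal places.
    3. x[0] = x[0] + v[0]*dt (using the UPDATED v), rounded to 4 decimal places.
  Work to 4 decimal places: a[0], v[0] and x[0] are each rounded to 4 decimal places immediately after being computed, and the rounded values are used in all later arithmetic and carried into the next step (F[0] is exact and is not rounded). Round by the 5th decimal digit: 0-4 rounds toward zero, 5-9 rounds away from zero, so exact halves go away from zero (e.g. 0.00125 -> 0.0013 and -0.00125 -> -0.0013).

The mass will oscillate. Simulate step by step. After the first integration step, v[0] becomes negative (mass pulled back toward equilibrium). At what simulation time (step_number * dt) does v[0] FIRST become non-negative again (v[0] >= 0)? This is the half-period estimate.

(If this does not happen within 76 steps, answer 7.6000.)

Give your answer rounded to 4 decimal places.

Step 0: x=[8.4000] v=[0.0000]
Step 1: x=[8.3570] v=[-0.4300]
Step 2: x=[8.2731] v=[-0.8395]
Step 3: x=[8.1522] v=[-1.2089]
Step 4: x=[8.0002] v=[-1.5205]
Step 5: x=[7.8243] v=[-1.7595]
Step 6: x=[7.6329] v=[-1.9144]
Step 7: x=[7.4351] v=[-1.9779]
Step 8: x=[7.2404] v=[-1.9469]
Step 9: x=[7.0581] v=[-1.8229]
Step 10: x=[6.8969] v=[-1.6118]
Step 11: x=[6.7645] v=[-1.3237]
Step 12: x=[6.6673] v=[-0.9723]
Step 13: x=[6.6099] v=[-0.5745]
Step 14: x=[6.5950] v=[-0.1492]
Step 15: x=[6.6233] v=[0.2832]
First v>=0 after going negative at step 15, time=1.5000

Answer: 1.5000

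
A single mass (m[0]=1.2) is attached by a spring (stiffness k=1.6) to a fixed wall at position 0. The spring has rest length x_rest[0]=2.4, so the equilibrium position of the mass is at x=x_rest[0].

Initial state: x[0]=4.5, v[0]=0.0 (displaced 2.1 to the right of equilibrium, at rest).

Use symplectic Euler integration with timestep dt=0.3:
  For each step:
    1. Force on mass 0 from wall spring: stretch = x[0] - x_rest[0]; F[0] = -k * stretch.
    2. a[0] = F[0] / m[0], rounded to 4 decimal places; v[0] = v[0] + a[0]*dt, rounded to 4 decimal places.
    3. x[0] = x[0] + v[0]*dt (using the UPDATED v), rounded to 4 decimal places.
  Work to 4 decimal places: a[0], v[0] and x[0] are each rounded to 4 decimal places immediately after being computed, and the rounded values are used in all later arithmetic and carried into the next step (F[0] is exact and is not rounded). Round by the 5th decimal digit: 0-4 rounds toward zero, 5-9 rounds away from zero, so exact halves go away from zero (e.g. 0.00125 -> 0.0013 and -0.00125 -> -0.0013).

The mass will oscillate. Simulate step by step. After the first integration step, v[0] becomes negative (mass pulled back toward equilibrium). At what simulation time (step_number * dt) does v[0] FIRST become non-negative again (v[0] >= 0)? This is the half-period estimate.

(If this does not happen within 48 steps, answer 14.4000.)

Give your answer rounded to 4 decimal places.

Step 0: x=[4.5000] v=[0.0000]
Step 1: x=[4.2480] v=[-0.8400]
Step 2: x=[3.7742] v=[-1.5792]
Step 3: x=[3.1355] v=[-2.1289]
Step 4: x=[2.4086] v=[-2.4231]
Step 5: x=[1.6806] v=[-2.4266]
Step 6: x=[1.0390] v=[-2.1388]
Step 7: x=[0.5607] v=[-1.5944]
Step 8: x=[0.3031] v=[-0.8587]
Step 9: x=[0.2971] v=[-0.0199]
Step 10: x=[0.5435] v=[0.8213]
First v>=0 after going negative at step 10, time=3.0000

Answer: 3.0000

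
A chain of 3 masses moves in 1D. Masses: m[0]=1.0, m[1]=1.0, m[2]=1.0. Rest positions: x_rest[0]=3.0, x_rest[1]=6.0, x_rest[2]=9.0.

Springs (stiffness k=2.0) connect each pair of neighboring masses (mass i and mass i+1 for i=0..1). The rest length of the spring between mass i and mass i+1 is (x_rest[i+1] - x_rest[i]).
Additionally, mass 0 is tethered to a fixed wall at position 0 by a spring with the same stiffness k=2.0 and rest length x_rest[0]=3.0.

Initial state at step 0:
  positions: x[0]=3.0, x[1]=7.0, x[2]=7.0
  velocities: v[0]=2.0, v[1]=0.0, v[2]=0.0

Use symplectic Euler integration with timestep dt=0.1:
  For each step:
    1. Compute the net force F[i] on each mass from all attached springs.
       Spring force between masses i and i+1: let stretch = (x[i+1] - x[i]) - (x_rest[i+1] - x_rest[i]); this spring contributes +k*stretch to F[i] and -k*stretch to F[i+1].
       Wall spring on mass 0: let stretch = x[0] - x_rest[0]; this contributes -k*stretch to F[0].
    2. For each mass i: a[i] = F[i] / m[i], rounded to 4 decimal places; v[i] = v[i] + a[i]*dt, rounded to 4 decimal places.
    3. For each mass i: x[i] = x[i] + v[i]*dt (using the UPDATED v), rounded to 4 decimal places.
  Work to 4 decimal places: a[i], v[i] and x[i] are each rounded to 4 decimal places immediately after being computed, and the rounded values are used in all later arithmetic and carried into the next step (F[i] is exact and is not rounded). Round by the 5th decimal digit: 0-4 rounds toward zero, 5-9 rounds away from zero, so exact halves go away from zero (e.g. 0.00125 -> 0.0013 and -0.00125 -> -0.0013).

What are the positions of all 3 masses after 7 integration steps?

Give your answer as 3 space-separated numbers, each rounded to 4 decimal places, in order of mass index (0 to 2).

Step 0: x=[3.0000 7.0000 7.0000] v=[2.0000 0.0000 0.0000]
Step 1: x=[3.2200 6.9200 7.0600] v=[2.2000 -0.8000 0.6000]
Step 2: x=[3.4496 6.7688 7.1772] v=[2.2960 -1.5120 1.1720]
Step 3: x=[3.6766 6.5594 7.3462] v=[2.2699 -2.0942 1.6903]
Step 4: x=[3.8877 6.3081 7.5595] v=[2.1111 -2.5134 2.1329]
Step 5: x=[4.0695 6.0334 7.8078] v=[1.8176 -2.7472 2.4826]
Step 6: x=[4.2092 5.7549 8.0806] v=[1.3965 -2.7851 2.7277]
Step 7: x=[4.2956 5.4920 8.3669] v=[0.8638 -2.6291 2.8626]

Answer: 4.2956 5.4920 8.3669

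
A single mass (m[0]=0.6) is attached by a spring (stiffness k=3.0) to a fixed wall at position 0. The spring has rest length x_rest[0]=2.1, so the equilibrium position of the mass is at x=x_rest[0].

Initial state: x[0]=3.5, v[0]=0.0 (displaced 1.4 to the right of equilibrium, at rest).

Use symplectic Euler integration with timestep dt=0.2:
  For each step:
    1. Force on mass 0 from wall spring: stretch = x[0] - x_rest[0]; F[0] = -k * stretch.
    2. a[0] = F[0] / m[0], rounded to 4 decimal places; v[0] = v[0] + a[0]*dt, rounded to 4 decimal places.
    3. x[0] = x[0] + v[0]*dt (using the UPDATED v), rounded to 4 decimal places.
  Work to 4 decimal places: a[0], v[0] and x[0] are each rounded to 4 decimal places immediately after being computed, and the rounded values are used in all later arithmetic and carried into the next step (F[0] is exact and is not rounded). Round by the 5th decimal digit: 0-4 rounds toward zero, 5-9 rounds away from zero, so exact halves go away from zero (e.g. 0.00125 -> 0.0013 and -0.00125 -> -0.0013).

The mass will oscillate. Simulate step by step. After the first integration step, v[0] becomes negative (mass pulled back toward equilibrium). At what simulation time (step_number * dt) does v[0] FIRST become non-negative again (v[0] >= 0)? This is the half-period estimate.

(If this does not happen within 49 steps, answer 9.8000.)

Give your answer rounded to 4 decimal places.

Step 0: x=[3.5000] v=[0.0000]
Step 1: x=[3.2200] v=[-1.4000]
Step 2: x=[2.7160] v=[-2.5200]
Step 3: x=[2.0888] v=[-3.1360]
Step 4: x=[1.4638] v=[-3.1248]
Step 5: x=[0.9661] v=[-2.4886]
Step 6: x=[0.6952] v=[-1.3547]
Step 7: x=[0.7052] v=[0.0501]
First v>=0 after going negative at step 7, time=1.4000

Answer: 1.4000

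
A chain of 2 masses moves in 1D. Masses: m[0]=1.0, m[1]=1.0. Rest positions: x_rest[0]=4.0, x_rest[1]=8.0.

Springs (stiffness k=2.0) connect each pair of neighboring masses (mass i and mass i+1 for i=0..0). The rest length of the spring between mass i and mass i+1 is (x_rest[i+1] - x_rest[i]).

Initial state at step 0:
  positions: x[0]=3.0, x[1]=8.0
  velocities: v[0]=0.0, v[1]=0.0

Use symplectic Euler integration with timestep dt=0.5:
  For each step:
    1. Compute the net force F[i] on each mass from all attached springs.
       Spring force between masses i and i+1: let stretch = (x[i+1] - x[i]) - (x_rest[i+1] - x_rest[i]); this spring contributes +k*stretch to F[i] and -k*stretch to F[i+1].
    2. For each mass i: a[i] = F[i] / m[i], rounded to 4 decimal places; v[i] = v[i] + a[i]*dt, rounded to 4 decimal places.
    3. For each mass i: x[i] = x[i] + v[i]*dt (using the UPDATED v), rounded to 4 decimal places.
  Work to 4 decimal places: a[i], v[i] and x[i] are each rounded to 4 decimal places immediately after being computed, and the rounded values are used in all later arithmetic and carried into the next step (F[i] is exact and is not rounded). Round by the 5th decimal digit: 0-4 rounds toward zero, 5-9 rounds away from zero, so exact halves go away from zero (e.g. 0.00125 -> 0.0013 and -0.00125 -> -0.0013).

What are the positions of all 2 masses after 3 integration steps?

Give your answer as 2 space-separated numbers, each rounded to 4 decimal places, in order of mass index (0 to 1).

Answer: 4.0000 7.0000

Derivation:
Step 0: x=[3.0000 8.0000] v=[0.0000 0.0000]
Step 1: x=[3.5000 7.5000] v=[1.0000 -1.0000]
Step 2: x=[4.0000 7.0000] v=[1.0000 -1.0000]
Step 3: x=[4.0000 7.0000] v=[0.0000 0.0000]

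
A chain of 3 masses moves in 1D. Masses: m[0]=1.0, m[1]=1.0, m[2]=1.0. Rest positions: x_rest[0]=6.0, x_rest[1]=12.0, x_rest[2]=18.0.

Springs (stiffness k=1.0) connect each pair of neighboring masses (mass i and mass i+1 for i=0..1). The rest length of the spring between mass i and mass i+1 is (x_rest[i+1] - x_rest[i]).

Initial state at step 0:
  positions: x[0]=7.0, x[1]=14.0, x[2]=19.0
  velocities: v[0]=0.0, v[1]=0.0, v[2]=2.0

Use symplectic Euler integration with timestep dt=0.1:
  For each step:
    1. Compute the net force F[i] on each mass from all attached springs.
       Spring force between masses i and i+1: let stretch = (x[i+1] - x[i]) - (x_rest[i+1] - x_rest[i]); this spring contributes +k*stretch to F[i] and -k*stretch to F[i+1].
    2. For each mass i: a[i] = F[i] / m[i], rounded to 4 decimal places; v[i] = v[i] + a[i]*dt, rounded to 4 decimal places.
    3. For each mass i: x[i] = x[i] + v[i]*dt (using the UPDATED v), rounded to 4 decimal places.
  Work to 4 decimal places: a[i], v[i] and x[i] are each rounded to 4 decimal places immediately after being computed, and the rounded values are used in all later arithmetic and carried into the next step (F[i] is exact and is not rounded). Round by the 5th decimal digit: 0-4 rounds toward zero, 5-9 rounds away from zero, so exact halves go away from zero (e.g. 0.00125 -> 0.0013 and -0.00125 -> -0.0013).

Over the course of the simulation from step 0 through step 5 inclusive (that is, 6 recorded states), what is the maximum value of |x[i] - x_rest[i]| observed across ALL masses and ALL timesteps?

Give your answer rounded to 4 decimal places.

Answer: 2.1007

Derivation:
Step 0: x=[7.0000 14.0000 19.0000] v=[0.0000 0.0000 2.0000]
Step 1: x=[7.0100 13.9800 19.2100] v=[0.1000 -0.2000 2.1000]
Step 2: x=[7.0297 13.9426 19.4277] v=[0.1970 -0.3740 2.1770]
Step 3: x=[7.0585 13.8909 19.6506] v=[0.2883 -0.5168 2.2285]
Step 4: x=[7.0957 13.8285 19.8759] v=[0.3715 -0.6241 2.2525]
Step 5: x=[7.1402 13.7592 20.1007] v=[0.4448 -0.6926 2.2478]
Max displacement = 2.1007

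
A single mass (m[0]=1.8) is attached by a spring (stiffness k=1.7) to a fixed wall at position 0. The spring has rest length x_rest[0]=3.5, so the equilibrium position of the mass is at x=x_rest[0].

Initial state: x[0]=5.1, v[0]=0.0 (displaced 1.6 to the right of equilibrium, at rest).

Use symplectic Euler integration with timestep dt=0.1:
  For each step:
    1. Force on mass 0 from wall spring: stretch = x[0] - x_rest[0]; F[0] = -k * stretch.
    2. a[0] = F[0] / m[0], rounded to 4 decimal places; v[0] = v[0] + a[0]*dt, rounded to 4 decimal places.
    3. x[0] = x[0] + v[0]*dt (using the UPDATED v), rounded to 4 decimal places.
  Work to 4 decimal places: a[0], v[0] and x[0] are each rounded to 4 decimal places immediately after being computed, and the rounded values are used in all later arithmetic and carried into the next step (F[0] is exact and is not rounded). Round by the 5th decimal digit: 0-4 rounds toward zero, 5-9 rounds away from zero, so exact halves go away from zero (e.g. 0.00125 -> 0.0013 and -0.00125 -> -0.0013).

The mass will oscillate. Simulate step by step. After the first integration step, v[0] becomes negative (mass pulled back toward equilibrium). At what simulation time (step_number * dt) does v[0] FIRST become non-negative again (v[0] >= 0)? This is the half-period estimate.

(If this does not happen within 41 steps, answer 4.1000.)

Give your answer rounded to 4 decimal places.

Step 0: x=[5.1000] v=[0.0000]
Step 1: x=[5.0849] v=[-0.1511]
Step 2: x=[5.0548] v=[-0.3008]
Step 3: x=[5.0100] v=[-0.4476]
Step 4: x=[4.9510] v=[-0.5902]
Step 5: x=[4.8783] v=[-0.7272]
Step 6: x=[4.7926] v=[-0.8574]
Step 7: x=[4.6947] v=[-0.9795]
Step 8: x=[4.5855] v=[-1.0923]
Step 9: x=[4.4660] v=[-1.1948]
Step 10: x=[4.3374] v=[-1.2860]
Step 11: x=[4.2009] v=[-1.3651]
Step 12: x=[4.0578] v=[-1.4313]
Step 13: x=[3.9094] v=[-1.4840]
Step 14: x=[3.7571] v=[-1.5227]
Step 15: x=[3.6024] v=[-1.5470]
Step 16: x=[3.4467] v=[-1.5567]
Step 17: x=[3.2915] v=[-1.5517]
Step 18: x=[3.1383] v=[-1.5320]
Step 19: x=[2.9885] v=[-1.4978]
Step 20: x=[2.8436] v=[-1.4495]
Step 21: x=[2.7049] v=[-1.3875]
Step 22: x=[2.5737] v=[-1.3124]
Step 23: x=[2.4512] v=[-1.2249]
Step 24: x=[2.3386] v=[-1.1259]
Step 25: x=[2.2370] v=[-1.0162]
Step 26: x=[2.1473] v=[-0.8969]
Step 27: x=[2.0704] v=[-0.7691]
Step 28: x=[2.0070] v=[-0.6341]
Step 29: x=[1.9577] v=[-0.4931]
Step 30: x=[1.9230] v=[-0.3474]
Step 31: x=[1.9032] v=[-0.1985]
Step 32: x=[1.8984] v=[-0.0477]
Step 33: x=[1.9088] v=[0.1036]
First v>=0 after going negative at step 33, time=3.3000

Answer: 3.3000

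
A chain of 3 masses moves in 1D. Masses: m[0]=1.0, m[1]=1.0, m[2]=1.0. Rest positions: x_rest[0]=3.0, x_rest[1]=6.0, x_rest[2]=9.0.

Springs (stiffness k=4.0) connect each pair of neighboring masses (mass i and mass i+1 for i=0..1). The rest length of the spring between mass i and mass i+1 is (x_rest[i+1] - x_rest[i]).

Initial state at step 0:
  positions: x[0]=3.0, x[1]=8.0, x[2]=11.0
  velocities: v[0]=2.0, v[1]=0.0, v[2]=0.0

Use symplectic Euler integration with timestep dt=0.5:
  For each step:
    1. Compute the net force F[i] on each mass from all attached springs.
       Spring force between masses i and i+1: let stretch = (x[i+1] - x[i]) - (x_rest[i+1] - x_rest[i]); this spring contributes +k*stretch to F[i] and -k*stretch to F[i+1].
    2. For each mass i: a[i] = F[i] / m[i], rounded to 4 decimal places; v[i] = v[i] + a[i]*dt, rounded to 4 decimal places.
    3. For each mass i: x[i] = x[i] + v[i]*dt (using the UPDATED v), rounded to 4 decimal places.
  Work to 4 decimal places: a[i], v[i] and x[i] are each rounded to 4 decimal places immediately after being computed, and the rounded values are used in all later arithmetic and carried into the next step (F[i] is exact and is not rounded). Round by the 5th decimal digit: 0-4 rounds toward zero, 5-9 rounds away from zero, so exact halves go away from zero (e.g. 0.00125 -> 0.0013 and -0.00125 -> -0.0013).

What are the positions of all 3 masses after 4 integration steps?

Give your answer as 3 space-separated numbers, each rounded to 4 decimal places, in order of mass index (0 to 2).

Answer: 6.0000 7.0000 13.0000

Derivation:
Step 0: x=[3.0000 8.0000 11.0000] v=[2.0000 0.0000 0.0000]
Step 1: x=[6.0000 6.0000 11.0000] v=[6.0000 -4.0000 0.0000]
Step 2: x=[6.0000 9.0000 9.0000] v=[0.0000 6.0000 -4.0000]
Step 3: x=[6.0000 9.0000 10.0000] v=[0.0000 0.0000 2.0000]
Step 4: x=[6.0000 7.0000 13.0000] v=[0.0000 -4.0000 6.0000]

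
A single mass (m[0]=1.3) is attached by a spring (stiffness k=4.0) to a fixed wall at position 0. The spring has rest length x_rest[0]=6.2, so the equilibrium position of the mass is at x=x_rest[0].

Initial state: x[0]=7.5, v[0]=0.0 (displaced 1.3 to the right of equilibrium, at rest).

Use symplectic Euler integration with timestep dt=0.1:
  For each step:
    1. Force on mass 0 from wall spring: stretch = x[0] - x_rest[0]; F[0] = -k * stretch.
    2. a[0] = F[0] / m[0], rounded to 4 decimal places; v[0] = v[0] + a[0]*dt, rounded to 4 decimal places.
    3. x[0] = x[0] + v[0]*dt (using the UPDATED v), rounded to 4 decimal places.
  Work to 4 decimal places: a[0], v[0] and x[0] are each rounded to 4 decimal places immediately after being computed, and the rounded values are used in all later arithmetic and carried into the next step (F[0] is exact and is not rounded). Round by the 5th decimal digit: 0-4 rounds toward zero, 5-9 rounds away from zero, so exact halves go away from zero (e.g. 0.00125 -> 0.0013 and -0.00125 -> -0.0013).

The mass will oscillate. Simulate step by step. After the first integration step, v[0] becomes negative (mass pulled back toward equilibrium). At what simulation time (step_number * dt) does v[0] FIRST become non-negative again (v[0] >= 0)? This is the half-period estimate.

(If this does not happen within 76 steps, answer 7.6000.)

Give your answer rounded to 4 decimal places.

Answer: 1.8000

Derivation:
Step 0: x=[7.5000] v=[0.0000]
Step 1: x=[7.4600] v=[-0.4000]
Step 2: x=[7.3812] v=[-0.7877]
Step 3: x=[7.2661] v=[-1.1512]
Step 4: x=[7.1182] v=[-1.4792]
Step 5: x=[6.9420] v=[-1.7617]
Step 6: x=[6.7430] v=[-1.9900]
Step 7: x=[6.5273] v=[-2.1571]
Step 8: x=[6.3015] v=[-2.2578]
Step 9: x=[6.0726] v=[-2.2890]
Step 10: x=[5.8476] v=[-2.2498]
Step 11: x=[5.6335] v=[-2.1414]
Step 12: x=[5.4368] v=[-1.9671]
Step 13: x=[5.2636] v=[-1.7323]
Step 14: x=[5.1192] v=[-1.4442]
Step 15: x=[5.0080] v=[-1.1117]
Step 16: x=[4.9335] v=[-0.7449]
Step 17: x=[4.8980] v=[-0.3552]
Step 18: x=[4.9025] v=[0.0454]
First v>=0 after going negative at step 18, time=1.8000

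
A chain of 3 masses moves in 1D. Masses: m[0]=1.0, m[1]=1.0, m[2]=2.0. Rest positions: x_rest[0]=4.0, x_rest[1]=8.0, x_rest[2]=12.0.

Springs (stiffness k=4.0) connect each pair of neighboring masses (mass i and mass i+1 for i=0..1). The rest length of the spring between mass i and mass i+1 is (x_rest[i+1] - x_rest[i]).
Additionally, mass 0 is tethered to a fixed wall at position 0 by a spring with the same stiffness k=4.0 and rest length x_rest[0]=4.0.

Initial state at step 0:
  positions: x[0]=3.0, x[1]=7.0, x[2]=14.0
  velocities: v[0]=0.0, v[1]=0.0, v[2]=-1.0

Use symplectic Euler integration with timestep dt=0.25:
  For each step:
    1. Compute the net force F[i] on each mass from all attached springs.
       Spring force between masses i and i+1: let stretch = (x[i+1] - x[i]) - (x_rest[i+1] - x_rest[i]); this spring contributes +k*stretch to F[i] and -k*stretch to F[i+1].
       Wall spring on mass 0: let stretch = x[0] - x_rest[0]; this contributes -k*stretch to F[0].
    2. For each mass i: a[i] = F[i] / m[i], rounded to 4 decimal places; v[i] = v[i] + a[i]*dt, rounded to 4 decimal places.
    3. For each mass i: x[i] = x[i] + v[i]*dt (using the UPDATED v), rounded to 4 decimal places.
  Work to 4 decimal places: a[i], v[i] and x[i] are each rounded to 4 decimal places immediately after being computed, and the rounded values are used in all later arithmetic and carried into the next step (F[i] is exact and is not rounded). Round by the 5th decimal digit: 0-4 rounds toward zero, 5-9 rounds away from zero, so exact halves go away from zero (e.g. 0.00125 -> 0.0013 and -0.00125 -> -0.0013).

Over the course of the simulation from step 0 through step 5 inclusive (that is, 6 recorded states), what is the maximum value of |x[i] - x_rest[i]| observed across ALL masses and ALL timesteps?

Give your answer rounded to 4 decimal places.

Answer: 2.0756

Derivation:
Step 0: x=[3.0000 7.0000 14.0000] v=[0.0000 0.0000 -1.0000]
Step 1: x=[3.2500 7.7500 13.3750] v=[1.0000 3.0000 -2.5000]
Step 2: x=[3.8125 8.7813 12.5469] v=[2.2500 4.1250 -3.3125]
Step 3: x=[4.6641 9.5118 11.7481] v=[3.4063 2.9218 -3.1953]
Step 4: x=[5.5616 9.5894 11.1697] v=[3.5899 0.3104 -2.3135]
Step 5: x=[6.0756 9.0551 10.8938] v=[2.0561 -2.1371 -1.1037]
Max displacement = 2.0756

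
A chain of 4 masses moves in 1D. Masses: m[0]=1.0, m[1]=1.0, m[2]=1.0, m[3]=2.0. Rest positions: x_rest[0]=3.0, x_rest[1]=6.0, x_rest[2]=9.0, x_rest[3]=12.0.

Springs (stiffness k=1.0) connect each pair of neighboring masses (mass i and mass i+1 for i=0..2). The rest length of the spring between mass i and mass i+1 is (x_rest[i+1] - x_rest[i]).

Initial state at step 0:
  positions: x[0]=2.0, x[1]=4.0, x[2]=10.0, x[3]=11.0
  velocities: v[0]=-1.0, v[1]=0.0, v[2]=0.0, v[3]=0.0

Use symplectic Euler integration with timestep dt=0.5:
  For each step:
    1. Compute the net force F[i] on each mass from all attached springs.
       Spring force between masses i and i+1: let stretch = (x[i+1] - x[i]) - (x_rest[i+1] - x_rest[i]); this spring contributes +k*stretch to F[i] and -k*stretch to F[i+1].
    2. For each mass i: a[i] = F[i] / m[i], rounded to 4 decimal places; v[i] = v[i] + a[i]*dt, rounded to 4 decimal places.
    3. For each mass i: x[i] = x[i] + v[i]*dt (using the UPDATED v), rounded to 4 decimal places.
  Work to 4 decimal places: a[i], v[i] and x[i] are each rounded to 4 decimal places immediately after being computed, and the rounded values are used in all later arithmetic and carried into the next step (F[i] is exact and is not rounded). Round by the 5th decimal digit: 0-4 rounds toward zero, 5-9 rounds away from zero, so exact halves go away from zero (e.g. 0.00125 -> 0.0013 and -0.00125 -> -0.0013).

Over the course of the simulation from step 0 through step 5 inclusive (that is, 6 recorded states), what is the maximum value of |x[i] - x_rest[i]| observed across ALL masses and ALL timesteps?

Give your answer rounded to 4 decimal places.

Answer: 2.8300

Derivation:
Step 0: x=[2.0000 4.0000 10.0000 11.0000] v=[-1.0000 0.0000 0.0000 0.0000]
Step 1: x=[1.2500 5.0000 8.7500 11.2500] v=[-1.5000 2.0000 -2.5000 0.5000]
Step 2: x=[0.6875 6.0000 7.1875 11.5625] v=[-1.1250 2.0000 -3.1250 0.6250]
Step 3: x=[0.7032 5.9688 6.4219 11.7032] v=[0.0313 -0.0625 -1.5313 0.2813]
Step 4: x=[1.2853 4.7344 6.8633 11.5587] v=[1.1641 -2.4688 0.8828 -0.2891]
Step 5: x=[1.9797 3.1700 7.9464 11.2022] v=[1.3887 -3.1289 2.1661 -0.7130]
Max displacement = 2.8300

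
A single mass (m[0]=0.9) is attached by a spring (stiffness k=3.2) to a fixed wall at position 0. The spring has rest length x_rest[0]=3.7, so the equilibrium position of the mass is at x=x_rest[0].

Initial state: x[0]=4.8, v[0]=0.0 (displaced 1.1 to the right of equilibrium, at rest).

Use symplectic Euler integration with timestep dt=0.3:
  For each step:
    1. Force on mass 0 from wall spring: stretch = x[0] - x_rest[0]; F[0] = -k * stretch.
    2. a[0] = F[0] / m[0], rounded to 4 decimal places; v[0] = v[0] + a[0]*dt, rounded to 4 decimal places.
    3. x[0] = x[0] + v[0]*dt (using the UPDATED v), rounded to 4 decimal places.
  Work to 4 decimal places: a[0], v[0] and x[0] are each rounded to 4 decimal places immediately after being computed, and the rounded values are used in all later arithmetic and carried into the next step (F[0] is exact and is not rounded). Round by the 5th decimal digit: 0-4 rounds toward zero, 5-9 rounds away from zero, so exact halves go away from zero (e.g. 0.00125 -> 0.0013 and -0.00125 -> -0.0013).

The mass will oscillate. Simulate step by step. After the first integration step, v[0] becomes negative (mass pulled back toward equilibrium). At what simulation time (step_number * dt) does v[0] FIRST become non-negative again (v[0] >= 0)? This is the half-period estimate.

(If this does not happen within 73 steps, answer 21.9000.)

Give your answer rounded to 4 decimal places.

Step 0: x=[4.8000] v=[0.0000]
Step 1: x=[4.4480] v=[-1.1733]
Step 2: x=[3.8566] v=[-1.9712]
Step 3: x=[3.2151] v=[-2.1382]
Step 4: x=[2.7288] v=[-1.6210]
Step 5: x=[2.5533] v=[-0.5850]
Step 6: x=[2.7448] v=[0.6382]
First v>=0 after going negative at step 6, time=1.8000

Answer: 1.8000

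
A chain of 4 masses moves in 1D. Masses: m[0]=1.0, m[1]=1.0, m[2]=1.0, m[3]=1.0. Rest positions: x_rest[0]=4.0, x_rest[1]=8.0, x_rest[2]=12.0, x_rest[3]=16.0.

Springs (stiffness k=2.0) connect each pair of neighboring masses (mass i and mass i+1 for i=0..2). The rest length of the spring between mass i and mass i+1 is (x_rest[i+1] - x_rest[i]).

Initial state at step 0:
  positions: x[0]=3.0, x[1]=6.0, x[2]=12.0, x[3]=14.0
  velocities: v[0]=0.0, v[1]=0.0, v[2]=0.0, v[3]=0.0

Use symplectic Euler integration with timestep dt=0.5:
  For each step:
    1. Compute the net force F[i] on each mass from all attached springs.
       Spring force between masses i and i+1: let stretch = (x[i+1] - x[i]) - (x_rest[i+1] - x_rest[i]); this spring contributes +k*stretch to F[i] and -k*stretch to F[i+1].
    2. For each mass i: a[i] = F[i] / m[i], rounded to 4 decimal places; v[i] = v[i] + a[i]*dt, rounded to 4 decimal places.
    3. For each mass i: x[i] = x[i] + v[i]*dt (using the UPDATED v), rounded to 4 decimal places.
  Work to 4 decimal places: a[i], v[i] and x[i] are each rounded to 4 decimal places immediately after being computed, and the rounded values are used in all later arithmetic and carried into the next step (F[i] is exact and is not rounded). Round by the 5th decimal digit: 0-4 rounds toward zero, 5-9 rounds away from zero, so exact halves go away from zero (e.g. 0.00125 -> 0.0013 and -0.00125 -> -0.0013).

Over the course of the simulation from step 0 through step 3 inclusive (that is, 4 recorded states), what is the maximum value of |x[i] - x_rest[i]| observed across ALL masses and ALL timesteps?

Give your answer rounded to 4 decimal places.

Answer: 2.7500

Derivation:
Step 0: x=[3.0000 6.0000 12.0000 14.0000] v=[0.0000 0.0000 0.0000 0.0000]
Step 1: x=[2.5000 7.5000 10.0000 15.0000] v=[-1.0000 3.0000 -4.0000 2.0000]
Step 2: x=[2.5000 7.7500 9.2500 15.5000] v=[0.0000 0.5000 -1.5000 1.0000]
Step 3: x=[3.1250 6.1250 10.8750 14.8750] v=[1.2500 -3.2500 3.2500 -1.2500]
Max displacement = 2.7500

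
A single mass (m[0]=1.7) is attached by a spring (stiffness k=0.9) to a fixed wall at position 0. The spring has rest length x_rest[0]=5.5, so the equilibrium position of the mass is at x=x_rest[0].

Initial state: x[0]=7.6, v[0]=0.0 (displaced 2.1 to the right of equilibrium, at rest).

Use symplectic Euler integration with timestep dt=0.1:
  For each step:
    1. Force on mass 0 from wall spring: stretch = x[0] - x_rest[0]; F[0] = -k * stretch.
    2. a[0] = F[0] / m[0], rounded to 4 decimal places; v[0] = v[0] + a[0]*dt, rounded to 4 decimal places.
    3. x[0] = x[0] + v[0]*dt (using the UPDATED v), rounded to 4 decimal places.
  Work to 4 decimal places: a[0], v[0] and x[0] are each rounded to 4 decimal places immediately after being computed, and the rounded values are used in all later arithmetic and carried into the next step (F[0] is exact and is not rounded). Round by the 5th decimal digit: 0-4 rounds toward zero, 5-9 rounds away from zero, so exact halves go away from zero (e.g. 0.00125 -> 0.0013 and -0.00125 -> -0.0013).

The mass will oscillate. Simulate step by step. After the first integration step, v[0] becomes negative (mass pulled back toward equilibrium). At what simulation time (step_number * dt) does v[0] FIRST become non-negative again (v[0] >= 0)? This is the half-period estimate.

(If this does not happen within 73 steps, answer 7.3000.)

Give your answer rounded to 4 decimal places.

Answer: 4.4000

Derivation:
Step 0: x=[7.6000] v=[0.0000]
Step 1: x=[7.5889] v=[-0.1112]
Step 2: x=[7.5667] v=[-0.2218]
Step 3: x=[7.5336] v=[-0.3312]
Step 4: x=[7.4897] v=[-0.4389]
Step 5: x=[7.4353] v=[-0.5442]
Step 6: x=[7.3706] v=[-0.6467]
Step 7: x=[7.2960] v=[-0.7457]
Step 8: x=[7.2119] v=[-0.8408]
Step 9: x=[7.1188] v=[-0.9314]
Step 10: x=[7.0171] v=[-1.0171]
Step 11: x=[6.9074] v=[-1.0974]
Step 12: x=[6.7902] v=[-1.1719]
Step 13: x=[6.6662] v=[-1.2402]
Step 14: x=[6.5360] v=[-1.3019]
Step 15: x=[6.4003] v=[-1.3568]
Step 16: x=[6.2599] v=[-1.4045]
Step 17: x=[6.1154] v=[-1.4447]
Step 18: x=[5.9677] v=[-1.4773]
Step 19: x=[5.8175] v=[-1.5021]
Step 20: x=[5.6656] v=[-1.5189]
Step 21: x=[5.5128] v=[-1.5277]
Step 22: x=[5.3600] v=[-1.5284]
Step 23: x=[5.2079] v=[-1.5210]
Step 24: x=[5.0574] v=[-1.5055]
Step 25: x=[4.9092] v=[-1.4821]
Step 26: x=[4.7641] v=[-1.4508]
Step 27: x=[4.6229] v=[-1.4118]
Step 28: x=[4.4864] v=[-1.3654]
Step 29: x=[4.3552] v=[-1.3117]
Step 30: x=[4.2301] v=[-1.2511]
Step 31: x=[4.1117] v=[-1.1839]
Step 32: x=[4.0007] v=[-1.1104]
Step 33: x=[3.8976] v=[-1.0310]
Step 34: x=[3.8030] v=[-0.9462]
Step 35: x=[3.7174] v=[-0.8564]
Step 36: x=[3.6412] v=[-0.7620]
Step 37: x=[3.5748] v=[-0.6636]
Step 38: x=[3.5186] v=[-0.5617]
Step 39: x=[3.4729] v=[-0.4568]
Step 40: x=[3.4380] v=[-0.3495]
Step 41: x=[3.4140] v=[-0.2403]
Step 42: x=[3.4010] v=[-0.1299]
Step 43: x=[3.3991] v=[-0.0188]
Step 44: x=[3.4083] v=[0.0924]
First v>=0 after going negative at step 44, time=4.4000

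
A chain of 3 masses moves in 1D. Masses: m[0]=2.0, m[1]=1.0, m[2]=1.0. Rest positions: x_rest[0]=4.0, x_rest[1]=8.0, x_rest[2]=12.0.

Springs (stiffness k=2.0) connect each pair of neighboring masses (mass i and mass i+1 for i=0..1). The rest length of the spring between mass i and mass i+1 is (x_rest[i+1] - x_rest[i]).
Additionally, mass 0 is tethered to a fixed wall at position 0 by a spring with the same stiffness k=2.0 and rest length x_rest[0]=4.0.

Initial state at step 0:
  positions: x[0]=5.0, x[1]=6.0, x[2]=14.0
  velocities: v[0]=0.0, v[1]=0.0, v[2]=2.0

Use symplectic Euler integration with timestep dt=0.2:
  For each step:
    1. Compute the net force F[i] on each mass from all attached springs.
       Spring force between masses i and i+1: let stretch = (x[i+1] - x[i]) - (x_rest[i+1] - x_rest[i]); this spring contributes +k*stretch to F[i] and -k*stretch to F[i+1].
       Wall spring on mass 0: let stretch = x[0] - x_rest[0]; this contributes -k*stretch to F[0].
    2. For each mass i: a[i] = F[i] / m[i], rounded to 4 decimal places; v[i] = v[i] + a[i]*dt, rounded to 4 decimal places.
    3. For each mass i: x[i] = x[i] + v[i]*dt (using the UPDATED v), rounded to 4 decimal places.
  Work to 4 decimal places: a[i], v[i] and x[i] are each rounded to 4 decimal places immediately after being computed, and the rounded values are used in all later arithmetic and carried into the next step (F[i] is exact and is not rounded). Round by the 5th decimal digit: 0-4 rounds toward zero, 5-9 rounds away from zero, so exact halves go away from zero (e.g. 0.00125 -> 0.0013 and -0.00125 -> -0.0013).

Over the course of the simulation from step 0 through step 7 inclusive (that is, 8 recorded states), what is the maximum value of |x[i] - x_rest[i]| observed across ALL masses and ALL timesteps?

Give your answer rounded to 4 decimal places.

Step 0: x=[5.0000 6.0000 14.0000] v=[0.0000 0.0000 2.0000]
Step 1: x=[4.8400 6.5600 14.0800] v=[-0.8000 2.8000 0.4000]
Step 2: x=[4.5552 7.5840 13.8784] v=[-1.4240 5.1200 -1.0080]
Step 3: x=[4.2093 8.8692 13.4932] v=[-1.7293 6.4262 -1.9258]
Step 4: x=[3.8815 10.1516 13.0581] v=[-1.6392 6.4118 -2.1754]
Step 5: x=[3.6492 11.1649 12.7105] v=[-1.1615 5.0664 -1.7380]
Step 6: x=[3.5716 11.7006 12.5593] v=[-0.3882 2.6784 -0.7562]
Step 7: x=[3.6763 11.6547 12.6594] v=[0.5233 -0.2297 0.5003]
Max displacement = 3.7006

Answer: 3.7006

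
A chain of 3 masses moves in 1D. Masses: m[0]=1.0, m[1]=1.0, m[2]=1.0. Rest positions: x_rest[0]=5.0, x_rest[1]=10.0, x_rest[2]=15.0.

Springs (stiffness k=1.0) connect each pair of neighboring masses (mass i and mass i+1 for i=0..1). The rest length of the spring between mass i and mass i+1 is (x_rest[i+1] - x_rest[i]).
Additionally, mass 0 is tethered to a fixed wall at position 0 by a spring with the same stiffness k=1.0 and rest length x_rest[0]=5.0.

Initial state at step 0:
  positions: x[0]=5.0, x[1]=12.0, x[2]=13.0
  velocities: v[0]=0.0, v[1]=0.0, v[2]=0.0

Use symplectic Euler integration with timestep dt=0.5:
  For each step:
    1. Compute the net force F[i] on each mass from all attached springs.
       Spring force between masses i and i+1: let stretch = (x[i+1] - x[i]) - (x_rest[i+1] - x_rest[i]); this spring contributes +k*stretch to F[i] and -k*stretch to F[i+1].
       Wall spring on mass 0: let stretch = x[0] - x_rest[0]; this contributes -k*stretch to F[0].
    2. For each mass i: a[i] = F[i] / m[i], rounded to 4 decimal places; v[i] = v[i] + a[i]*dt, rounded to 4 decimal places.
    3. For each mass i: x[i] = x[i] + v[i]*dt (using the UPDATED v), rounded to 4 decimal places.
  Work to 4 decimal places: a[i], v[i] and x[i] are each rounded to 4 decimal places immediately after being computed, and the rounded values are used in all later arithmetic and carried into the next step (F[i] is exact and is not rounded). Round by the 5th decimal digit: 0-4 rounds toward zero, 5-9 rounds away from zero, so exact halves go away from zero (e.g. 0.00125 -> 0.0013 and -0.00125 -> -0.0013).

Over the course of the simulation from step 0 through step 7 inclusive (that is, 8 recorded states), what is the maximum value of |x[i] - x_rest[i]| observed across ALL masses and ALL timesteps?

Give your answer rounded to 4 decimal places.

Answer: 2.2500

Derivation:
Step 0: x=[5.0000 12.0000 13.0000] v=[0.0000 0.0000 0.0000]
Step 1: x=[5.5000 10.5000 14.0000] v=[1.0000 -3.0000 2.0000]
Step 2: x=[5.8750 8.6250 15.3750] v=[0.7500 -3.7500 2.7500]
Step 3: x=[5.4688 7.7500 16.3125] v=[-0.8125 -1.7500 1.8750]
Step 4: x=[4.2657 8.4454 16.3594] v=[-2.4063 1.3907 0.0938]
Step 5: x=[3.0411 10.0744 15.6778] v=[-2.4493 3.2579 -1.3632]
Step 6: x=[2.8145 11.3459 14.8454] v=[-0.4532 2.5430 -1.6649]
Step 7: x=[4.0172 11.3595 14.3881] v=[2.4053 0.0271 -0.9147]
Max displacement = 2.2500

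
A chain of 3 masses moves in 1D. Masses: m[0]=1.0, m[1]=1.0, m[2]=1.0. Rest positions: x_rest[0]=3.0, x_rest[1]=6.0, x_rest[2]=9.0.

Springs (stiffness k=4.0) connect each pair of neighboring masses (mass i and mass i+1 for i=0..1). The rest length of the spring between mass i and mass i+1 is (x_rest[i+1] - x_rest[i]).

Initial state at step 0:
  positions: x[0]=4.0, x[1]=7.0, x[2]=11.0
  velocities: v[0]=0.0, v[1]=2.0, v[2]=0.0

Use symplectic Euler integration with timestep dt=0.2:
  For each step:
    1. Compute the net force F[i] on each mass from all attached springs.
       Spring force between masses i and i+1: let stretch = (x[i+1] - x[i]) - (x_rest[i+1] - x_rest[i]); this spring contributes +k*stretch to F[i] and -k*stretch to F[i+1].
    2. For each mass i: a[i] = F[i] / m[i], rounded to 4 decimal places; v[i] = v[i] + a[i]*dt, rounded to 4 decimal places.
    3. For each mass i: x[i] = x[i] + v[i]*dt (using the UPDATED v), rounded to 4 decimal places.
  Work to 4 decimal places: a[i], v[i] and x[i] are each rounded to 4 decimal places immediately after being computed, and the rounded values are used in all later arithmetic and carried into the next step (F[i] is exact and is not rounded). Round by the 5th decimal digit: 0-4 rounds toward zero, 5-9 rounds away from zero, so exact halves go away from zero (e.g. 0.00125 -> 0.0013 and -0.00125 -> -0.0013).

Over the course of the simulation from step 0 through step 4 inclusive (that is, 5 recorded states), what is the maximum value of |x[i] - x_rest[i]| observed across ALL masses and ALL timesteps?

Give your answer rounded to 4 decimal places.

Step 0: x=[4.0000 7.0000 11.0000] v=[0.0000 2.0000 0.0000]
Step 1: x=[4.0000 7.5600 10.8400] v=[0.0000 2.8000 -0.8000]
Step 2: x=[4.0896 8.0752 10.6352] v=[0.4480 2.5760 -1.0240]
Step 3: x=[4.3369 8.3623 10.5008] v=[1.2365 1.4355 -0.6720]
Step 4: x=[4.7483 8.3475 10.5042] v=[2.0568 -0.0740 0.0172]
Max displacement = 2.3623

Answer: 2.3623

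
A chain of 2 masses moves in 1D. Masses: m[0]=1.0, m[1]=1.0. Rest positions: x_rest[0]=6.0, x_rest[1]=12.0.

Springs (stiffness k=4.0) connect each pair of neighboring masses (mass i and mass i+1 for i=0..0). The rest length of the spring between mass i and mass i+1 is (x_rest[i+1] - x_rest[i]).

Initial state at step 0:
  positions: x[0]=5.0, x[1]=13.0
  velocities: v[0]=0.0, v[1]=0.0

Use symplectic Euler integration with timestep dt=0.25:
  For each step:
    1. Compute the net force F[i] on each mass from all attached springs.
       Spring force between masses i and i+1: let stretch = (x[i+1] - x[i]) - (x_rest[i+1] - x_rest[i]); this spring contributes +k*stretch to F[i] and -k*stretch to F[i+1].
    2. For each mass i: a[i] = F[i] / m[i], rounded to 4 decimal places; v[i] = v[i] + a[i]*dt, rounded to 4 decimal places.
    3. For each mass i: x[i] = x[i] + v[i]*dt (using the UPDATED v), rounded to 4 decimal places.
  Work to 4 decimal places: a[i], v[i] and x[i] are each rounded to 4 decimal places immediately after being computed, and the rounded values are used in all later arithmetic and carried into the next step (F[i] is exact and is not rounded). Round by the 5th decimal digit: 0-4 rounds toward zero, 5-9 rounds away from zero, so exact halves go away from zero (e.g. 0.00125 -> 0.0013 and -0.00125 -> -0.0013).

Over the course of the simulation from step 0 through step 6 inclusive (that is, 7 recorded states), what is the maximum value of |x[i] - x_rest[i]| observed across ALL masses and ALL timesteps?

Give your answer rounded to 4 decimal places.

Answer: 1.0625

Derivation:
Step 0: x=[5.0000 13.0000] v=[0.0000 0.0000]
Step 1: x=[5.5000 12.5000] v=[2.0000 -2.0000]
Step 2: x=[6.2500 11.7500] v=[3.0000 -3.0000]
Step 3: x=[6.8750 11.1250] v=[2.5000 -2.5000]
Step 4: x=[7.0625 10.9375] v=[0.7500 -0.7500]
Step 5: x=[6.7188 11.2813] v=[-1.3750 1.3750]
Step 6: x=[6.0157 11.9844] v=[-2.8125 2.8125]
Max displacement = 1.0625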